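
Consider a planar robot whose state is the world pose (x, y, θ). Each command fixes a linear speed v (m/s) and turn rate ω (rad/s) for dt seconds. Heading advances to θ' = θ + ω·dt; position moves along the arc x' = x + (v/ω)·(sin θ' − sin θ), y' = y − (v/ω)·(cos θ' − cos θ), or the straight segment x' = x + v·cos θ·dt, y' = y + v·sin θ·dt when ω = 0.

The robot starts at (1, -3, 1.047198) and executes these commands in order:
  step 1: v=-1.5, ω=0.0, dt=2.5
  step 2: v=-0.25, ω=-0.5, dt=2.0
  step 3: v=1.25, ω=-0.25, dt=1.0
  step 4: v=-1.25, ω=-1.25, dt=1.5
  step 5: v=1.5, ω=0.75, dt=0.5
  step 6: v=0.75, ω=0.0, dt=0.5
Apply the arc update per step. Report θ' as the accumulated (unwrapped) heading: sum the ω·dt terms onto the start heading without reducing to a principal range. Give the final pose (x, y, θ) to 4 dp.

step 1: θ'=1.0472 (straight) → pose (-0.8750, -6.2476, 1.0472)
step 2: θ'=0.0472 (R=0.5000) → pose (-1.2844, -6.4970, 0.0472)
step 3: θ'=-0.2028 (R=-5.0000) → pose (-0.0414, -6.5939, -0.2028)
step 4: θ'=-2.0778 (R=1.0000) → pose (-0.7142, -5.1289, -2.0778)
step 5: θ'=-1.7028 (R=2.0000) → pose (-0.9484, -5.8368, -1.7028)
step 6: θ'=-1.7028 (straight) → pose (-0.9978, -6.2085, -1.7028)

(-0.9978, -6.2085, -1.7028)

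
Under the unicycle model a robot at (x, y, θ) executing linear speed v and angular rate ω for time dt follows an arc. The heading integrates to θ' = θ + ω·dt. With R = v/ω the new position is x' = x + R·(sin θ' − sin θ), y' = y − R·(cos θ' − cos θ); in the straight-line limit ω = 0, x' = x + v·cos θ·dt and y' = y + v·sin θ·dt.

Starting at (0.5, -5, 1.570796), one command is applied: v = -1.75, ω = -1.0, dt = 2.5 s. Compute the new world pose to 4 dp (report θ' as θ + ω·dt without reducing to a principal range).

(-2.6520, -6.0473, -0.9292)

θ' = 1.5708 + -1.0·2.5 = -0.9292
R = v/ω = -1.75/-1.0 = 1.7500
x' = 0.5 + 1.7500·(sin -0.9292 − sin 1.5708) = -2.6520
y' = -5 − 1.7500·(cos -0.9292 − cos 1.5708) = -6.0473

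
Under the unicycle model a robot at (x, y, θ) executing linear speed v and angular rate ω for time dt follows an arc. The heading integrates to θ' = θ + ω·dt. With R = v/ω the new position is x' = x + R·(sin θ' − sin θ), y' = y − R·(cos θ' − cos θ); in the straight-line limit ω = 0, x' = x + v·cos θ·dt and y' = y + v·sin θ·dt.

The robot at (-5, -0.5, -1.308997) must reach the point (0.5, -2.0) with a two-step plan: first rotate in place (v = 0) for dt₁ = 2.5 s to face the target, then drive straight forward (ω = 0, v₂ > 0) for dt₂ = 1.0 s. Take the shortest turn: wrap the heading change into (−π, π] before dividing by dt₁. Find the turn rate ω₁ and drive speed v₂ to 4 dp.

ω₁ = 0.4171, v₂ = 5.7009

heading to target = atan2(-2−-0.5, 0.5−-5) = -0.2663
Δθ = wrap(-0.2663 − -1.3090) = 1.0427; ω₁ = Δθ/dt₁ = 0.4171
distance = √((0.5−-5)² + (-2−-0.5)²) = 5.7009; v₂ = distance/dt₂ = 5.7009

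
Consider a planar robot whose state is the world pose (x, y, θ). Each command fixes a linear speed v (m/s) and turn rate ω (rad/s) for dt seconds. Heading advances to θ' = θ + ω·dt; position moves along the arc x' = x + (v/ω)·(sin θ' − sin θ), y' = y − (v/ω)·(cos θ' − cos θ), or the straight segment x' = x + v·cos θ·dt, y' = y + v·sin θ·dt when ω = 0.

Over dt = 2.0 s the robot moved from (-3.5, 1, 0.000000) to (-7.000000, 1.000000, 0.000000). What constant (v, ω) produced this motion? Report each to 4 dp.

v = -1.7500, ω = 0.0000

Δθ = 0.000000 − 0.000000 = 0.000000
ω = Δθ/dt = 0.000000/2.0 = 0.0000
ω = 0 → v = (Δx·cos θ + Δy·sin θ)/dt = -1.7500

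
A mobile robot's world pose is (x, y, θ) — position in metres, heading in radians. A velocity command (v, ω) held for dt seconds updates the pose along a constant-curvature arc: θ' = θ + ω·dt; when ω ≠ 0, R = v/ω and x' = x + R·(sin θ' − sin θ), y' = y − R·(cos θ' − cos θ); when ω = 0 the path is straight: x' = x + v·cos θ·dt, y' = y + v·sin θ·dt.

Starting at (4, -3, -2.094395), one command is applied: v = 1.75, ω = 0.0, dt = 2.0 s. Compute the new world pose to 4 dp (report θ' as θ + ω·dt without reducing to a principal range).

θ' = -2.0944 + 0.0·2.0 = -2.0944
ω = 0 → straight: x' = 4 + 1.75·cos(-2.0944)·2.0 = 2.2500
y' = -3 + 1.75·sin(-2.0944)·2.0 = -6.0311

(2.2500, -6.0311, -2.0944)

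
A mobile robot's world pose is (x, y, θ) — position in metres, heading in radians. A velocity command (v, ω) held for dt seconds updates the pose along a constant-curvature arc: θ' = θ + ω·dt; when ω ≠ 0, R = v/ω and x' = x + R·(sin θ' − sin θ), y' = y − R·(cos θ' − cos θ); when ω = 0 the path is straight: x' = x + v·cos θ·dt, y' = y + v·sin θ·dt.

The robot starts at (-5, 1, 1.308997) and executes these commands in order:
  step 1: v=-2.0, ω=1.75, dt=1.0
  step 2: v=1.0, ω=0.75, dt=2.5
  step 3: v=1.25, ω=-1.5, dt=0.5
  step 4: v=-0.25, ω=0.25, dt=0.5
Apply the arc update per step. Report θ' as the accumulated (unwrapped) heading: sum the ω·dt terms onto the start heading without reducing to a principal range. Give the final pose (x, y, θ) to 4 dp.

(-5.4383, -2.5483, 4.3090)

step 1: θ'=3.0590 (R=-1.1429) → pose (-3.9904, -0.4348, 3.0590)
step 2: θ'=4.9340 (R=1.3333) → pose (-5.4011, -2.0566, 4.9340)
step 3: θ'=4.1840 (R=-0.8333) → pose (-5.4944, -2.6599, 4.1840)
step 4: θ'=4.3090 (R=-1.0000) → pose (-5.4383, -2.5483, 4.3090)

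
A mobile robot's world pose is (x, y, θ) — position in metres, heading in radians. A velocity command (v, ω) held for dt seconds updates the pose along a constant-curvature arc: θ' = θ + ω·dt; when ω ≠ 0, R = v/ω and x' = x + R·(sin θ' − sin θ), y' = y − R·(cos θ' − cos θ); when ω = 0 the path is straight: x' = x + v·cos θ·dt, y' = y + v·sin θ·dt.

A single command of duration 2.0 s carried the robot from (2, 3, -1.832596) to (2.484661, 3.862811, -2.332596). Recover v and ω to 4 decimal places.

Δθ = -2.332596 − -1.832596 = -0.500000
ω = Δθ/dt = -0.500000/2.0 = -0.2500
R = −Δy/(cos θ' − cos θ) = 2.0000
v = R·ω = 2.0000·-0.2500 = -0.5000

v = -0.5000, ω = -0.2500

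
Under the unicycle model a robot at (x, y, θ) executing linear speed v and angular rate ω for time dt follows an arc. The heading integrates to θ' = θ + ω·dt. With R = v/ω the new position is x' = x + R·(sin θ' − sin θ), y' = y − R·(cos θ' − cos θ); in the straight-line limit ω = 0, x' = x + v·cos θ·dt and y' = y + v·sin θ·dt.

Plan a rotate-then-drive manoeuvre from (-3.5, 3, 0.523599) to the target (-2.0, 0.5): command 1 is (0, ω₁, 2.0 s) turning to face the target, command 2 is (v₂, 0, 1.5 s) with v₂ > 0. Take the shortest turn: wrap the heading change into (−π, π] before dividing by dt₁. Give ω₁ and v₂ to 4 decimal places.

ω₁ = -0.7770, v₂ = 1.9437

heading to target = atan2(0.5−3, -2−-3.5) = -1.0304
Δθ = wrap(-1.0304 − 0.5236) = -1.5540; ω₁ = Δθ/dt₁ = -0.7770
distance = √((-2−-3.5)² + (0.5−3)²) = 2.9155; v₂ = distance/dt₂ = 1.9437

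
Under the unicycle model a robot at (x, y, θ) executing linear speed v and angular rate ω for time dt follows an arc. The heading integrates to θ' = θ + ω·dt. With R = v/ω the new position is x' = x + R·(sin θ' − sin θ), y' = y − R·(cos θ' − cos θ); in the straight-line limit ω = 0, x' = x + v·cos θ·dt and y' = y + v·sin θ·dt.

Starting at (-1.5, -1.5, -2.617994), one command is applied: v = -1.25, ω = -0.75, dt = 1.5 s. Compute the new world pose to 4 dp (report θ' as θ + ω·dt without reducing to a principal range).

(0.2763, -1.5691, -3.7430)

θ' = -2.6180 + -0.75·1.5 = -3.7430
R = v/ω = -1.25/-0.75 = 1.6667
x' = -1.5 + 1.6667·(sin -3.7430 − sin -2.6180) = 0.2763
y' = -1.5 − 1.6667·(cos -3.7430 − cos -2.6180) = -1.5691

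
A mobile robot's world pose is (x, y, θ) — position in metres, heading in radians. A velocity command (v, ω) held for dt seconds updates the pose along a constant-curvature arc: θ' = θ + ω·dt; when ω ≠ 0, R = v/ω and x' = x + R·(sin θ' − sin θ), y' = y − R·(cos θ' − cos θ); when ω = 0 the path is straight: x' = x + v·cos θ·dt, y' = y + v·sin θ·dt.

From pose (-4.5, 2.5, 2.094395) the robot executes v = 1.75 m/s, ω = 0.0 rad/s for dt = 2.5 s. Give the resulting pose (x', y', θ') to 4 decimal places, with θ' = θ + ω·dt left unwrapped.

θ' = 2.0944 + 0.0·2.5 = 2.0944
ω = 0 → straight: x' = -4.5 + 1.75·cos(2.0944)·2.5 = -6.6875
y' = 2.5 + 1.75·sin(2.0944)·2.5 = 6.2889

(-6.6875, 6.2889, 2.0944)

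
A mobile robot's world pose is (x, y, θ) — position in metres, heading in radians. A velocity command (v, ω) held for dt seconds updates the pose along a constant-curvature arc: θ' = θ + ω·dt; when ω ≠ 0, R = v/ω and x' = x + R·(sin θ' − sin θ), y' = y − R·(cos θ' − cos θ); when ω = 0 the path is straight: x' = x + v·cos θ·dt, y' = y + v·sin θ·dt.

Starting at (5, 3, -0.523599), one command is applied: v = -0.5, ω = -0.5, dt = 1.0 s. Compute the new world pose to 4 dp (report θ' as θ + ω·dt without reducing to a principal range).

θ' = -0.5236 + -0.5·1.0 = -1.0236
R = v/ω = -0.5/-0.5 = 1.0000
x' = 5 + 1.0000·(sin -1.0236 − sin -0.5236) = 4.6460
y' = 3 − 1.0000·(cos -1.0236 − cos -0.5236) = 3.3457

(4.6460, 3.3457, -1.0236)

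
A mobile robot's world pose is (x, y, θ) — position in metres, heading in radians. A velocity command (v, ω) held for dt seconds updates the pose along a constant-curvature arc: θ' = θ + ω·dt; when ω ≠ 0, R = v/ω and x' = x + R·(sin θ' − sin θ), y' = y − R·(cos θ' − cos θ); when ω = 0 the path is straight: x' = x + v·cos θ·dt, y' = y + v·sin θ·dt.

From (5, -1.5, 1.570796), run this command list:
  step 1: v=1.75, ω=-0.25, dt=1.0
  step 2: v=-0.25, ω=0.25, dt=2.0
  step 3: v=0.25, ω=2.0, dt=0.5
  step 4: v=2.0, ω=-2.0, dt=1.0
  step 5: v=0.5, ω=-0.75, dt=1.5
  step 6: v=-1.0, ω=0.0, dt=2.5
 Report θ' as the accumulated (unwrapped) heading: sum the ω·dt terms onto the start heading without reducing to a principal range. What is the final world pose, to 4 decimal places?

(3.0218, 2.3858, -0.3042)

step 1: θ'=1.3208 (R=-7.0000) → pose (5.2176, 0.2318, 1.3208)
step 2: θ'=1.8208 (R=-1.0000) → pose (5.2176, -0.2630, 1.8208)
step 3: θ'=2.8208 (R=0.1250) → pose (5.1359, -0.1753, 2.8208)
step 4: θ'=0.8208 (R=-1.0000) → pose (4.7195, 1.4553, 0.8208)
step 5: θ'=-0.3042 (R=-0.6667) → pose (5.4070, 1.6370, -0.3042)
step 6: θ'=-0.3042 (straight) → pose (3.0218, 2.3858, -0.3042)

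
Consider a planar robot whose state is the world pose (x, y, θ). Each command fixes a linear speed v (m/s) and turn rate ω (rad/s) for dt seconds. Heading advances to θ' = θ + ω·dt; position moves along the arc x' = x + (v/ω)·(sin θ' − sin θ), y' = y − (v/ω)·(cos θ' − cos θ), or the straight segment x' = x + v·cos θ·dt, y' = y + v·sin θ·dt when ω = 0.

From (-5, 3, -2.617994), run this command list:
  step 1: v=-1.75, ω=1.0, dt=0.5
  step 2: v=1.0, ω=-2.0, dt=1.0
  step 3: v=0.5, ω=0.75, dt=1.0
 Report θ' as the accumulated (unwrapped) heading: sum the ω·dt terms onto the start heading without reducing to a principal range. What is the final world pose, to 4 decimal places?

step 1: θ'=-2.1180 (R=-1.7500) → pose (-4.3805, 3.6050, -2.1180)
step 2: θ'=-4.1180 (R=-0.5000) → pose (-5.2218, 3.5852, -4.1180)
step 3: θ'=-3.3680 (R=0.6667) → pose (-5.6244, 3.8615, -3.3680)

(-5.6244, 3.8615, -3.3680)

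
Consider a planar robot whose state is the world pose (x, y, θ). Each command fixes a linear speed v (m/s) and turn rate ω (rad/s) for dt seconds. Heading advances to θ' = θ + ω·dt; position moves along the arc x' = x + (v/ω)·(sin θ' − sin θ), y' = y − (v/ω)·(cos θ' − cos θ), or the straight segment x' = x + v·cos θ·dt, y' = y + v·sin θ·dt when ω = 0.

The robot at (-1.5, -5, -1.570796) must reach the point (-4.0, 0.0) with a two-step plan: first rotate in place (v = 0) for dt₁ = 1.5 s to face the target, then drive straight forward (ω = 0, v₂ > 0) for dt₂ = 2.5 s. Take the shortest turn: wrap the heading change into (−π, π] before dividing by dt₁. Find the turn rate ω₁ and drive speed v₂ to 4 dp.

ω₁ = -1.7853, v₂ = 2.2361

heading to target = atan2(0−-5, -4−-1.5) = 2.0344
Δθ = wrap(2.0344 − -1.5708) = -2.6779; ω₁ = Δθ/dt₁ = -1.7853
distance = √((-4−-1.5)² + (0−-5)²) = 5.5902; v₂ = distance/dt₂ = 2.2361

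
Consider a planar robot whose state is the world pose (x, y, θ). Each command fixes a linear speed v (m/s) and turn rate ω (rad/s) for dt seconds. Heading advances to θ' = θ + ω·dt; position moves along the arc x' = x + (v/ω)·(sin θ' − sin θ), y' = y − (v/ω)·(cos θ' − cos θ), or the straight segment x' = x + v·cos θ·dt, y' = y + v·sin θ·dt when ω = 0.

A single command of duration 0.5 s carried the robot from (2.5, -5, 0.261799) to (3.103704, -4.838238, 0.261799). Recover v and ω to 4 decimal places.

Δθ = 0.261799 − 0.261799 = 0.000000
ω = Δθ/dt = 0.000000/0.5 = 0.0000
ω = 0 → v = (Δx·cos θ + Δy·sin θ)/dt = 1.2500

v = 1.2500, ω = 0.0000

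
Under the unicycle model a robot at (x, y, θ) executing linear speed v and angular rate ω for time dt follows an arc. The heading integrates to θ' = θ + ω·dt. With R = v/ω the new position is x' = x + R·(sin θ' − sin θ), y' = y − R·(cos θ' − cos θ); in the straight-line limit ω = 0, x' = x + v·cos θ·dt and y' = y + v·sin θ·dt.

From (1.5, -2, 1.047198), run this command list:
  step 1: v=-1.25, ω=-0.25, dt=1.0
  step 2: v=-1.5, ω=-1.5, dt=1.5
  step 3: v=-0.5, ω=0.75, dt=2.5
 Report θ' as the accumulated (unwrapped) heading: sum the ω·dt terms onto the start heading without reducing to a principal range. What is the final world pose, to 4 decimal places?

step 1: θ'=0.7972 (R=5.0000) → pose (0.7469, -2.9936, 0.7972)
step 2: θ'=-1.4528 (R=1.0000) → pose (-0.9616, -2.4126, -1.4528)
step 3: θ'=0.4222 (R=-0.6667) → pose (-1.8968, -1.8829, 0.4222)

(-1.8968, -1.8829, 0.4222)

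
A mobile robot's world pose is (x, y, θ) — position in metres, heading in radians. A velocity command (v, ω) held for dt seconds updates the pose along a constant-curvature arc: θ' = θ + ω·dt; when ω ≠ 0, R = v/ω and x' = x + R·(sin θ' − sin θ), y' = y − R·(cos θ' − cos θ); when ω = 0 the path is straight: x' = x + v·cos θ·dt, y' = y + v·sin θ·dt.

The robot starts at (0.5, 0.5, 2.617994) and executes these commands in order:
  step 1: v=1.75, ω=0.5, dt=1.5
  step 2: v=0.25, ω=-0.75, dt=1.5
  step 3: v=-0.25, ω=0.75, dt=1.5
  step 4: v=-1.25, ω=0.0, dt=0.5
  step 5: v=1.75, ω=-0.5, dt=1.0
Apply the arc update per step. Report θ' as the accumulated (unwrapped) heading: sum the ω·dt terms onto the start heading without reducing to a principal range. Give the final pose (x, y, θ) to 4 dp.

(-3.1579, 1.0608, 2.8680)

step 1: θ'=3.3680 (R=3.5000) → pose (-2.0357, 0.8796, 3.3680)
step 2: θ'=2.2430 (R=-0.3333) → pose (-2.3713, 0.9969, 2.2430)
step 3: θ'=3.3680 (R=-0.3333) → pose (-2.0357, 0.8796, 3.3680)
step 4: θ'=3.3680 (straight) → pose (-1.4266, 1.0199, 3.3680)
step 5: θ'=2.8680 (R=-3.5000) → pose (-3.1579, 1.0608, 2.8680)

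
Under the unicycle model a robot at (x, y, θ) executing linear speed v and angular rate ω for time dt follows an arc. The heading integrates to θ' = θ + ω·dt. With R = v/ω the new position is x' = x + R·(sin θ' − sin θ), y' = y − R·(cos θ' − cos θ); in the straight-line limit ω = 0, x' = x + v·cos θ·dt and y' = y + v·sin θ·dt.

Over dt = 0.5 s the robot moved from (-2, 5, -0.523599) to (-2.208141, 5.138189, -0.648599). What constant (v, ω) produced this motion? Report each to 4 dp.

Δθ = -0.648599 − -0.523599 = -0.125000
ω = Δθ/dt = -0.125000/0.5 = -0.2500
R = Δx/(sin θ' − sin θ) = 2.0000
v = R·ω = 2.0000·-0.2500 = -0.5000

v = -0.5000, ω = -0.2500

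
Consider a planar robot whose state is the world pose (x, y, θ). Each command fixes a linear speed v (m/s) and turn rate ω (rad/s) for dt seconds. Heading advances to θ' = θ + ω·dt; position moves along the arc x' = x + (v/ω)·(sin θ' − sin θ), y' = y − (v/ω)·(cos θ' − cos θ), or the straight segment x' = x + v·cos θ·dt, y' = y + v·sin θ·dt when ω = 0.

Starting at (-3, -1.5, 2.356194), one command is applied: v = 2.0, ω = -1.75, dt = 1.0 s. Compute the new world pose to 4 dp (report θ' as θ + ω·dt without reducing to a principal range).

(-2.8430, 0.2473, 0.6062)

θ' = 2.3562 + -1.75·1.0 = 0.6062
R = v/ω = 2.0/-1.75 = -1.1429
x' = -3 + -1.1429·(sin 0.6062 − sin 2.3562) = -2.8430
y' = -1.5 − -1.1429·(cos 0.6062 − cos 2.3562) = 0.2473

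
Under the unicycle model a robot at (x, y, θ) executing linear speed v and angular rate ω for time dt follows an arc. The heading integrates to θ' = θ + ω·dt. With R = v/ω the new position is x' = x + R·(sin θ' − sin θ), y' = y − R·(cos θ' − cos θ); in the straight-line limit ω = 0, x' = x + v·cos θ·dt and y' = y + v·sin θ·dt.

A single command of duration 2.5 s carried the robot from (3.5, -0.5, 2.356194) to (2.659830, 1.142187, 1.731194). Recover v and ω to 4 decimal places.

v = 0.7500, ω = -0.2500

Δθ = 1.731194 − 2.356194 = -0.625000
ω = Δθ/dt = -0.625000/2.5 = -0.2500
R = −Δy/(cos θ' − cos θ) = -3.0000
v = R·ω = -3.0000·-0.2500 = 0.7500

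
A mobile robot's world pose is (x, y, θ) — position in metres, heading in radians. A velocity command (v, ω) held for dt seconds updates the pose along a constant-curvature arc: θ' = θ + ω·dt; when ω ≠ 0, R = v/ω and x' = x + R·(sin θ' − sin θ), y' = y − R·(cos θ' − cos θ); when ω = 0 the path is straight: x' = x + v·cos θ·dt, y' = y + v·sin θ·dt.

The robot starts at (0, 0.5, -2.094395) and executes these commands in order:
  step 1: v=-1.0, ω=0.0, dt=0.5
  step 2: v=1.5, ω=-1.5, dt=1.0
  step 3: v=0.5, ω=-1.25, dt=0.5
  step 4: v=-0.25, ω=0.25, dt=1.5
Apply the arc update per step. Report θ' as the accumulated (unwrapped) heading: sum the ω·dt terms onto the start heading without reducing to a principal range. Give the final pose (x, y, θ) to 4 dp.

step 1: θ'=-2.0944 (straight) → pose (0.2500, 0.9330, -2.0944)
step 2: θ'=-3.5944 (R=-1.0000) → pose (-1.0535, 0.5338, -3.5944)
step 3: θ'=-4.2194 (R=-0.4000) → pose (-1.2309, 0.7042, -4.2194)
step 4: θ'=-3.8444 (R=-1.0000) → pose (-0.9963, 0.4144, -3.8444)

(-0.9963, 0.4144, -3.8444)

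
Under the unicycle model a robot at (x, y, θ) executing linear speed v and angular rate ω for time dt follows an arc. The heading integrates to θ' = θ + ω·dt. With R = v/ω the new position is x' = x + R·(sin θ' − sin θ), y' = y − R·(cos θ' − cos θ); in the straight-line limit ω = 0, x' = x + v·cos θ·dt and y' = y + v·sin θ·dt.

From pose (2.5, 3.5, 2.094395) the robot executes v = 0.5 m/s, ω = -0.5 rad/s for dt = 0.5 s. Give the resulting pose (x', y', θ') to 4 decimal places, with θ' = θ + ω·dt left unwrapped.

θ' = 2.0944 + -0.5·0.5 = 1.8444
R = v/ω = 0.5/-0.5 = -1.0000
x' = 2.5 + -1.0000·(sin 1.8444 − sin 2.0944) = 2.4032
y' = 3.5 − -1.0000·(cos 1.8444 − cos 2.0944) = 3.7298

(2.4032, 3.7298, 1.8444)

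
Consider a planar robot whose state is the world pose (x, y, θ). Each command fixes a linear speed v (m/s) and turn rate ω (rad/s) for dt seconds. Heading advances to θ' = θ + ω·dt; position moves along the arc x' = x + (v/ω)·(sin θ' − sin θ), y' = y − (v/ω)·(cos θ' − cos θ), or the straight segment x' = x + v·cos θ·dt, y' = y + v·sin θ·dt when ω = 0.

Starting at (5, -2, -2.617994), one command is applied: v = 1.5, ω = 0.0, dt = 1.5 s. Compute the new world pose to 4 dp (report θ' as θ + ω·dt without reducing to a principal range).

θ' = -2.6180 + 0.0·1.5 = -2.6180
ω = 0 → straight: x' = 5 + 1.5·cos(-2.6180)·1.5 = 3.0514
y' = -2 + 1.5·sin(-2.6180)·1.5 = -3.1250

(3.0514, -3.1250, -2.6180)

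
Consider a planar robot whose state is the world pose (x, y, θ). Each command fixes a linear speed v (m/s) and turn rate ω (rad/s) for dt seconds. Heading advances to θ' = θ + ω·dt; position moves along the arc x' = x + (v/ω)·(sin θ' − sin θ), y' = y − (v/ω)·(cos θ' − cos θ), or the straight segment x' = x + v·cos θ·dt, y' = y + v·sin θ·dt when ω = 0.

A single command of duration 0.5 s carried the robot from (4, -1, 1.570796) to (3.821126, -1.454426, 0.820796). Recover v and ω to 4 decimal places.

Δθ = 0.820796 − 1.570796 = -0.750000
ω = Δθ/dt = -0.750000/0.5 = -1.5000
R = −Δy/(cos θ' − cos θ) = 0.6667
v = R·ω = 0.6667·-1.5000 = -1.0000

v = -1.0000, ω = -1.5000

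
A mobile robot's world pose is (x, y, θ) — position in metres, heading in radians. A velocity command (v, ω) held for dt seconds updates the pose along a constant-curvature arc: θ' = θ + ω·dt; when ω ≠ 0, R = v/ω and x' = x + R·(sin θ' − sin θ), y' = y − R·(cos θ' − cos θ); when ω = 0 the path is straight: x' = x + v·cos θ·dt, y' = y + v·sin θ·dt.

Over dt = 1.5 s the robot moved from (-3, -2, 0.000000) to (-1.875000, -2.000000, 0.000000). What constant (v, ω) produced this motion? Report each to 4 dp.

v = 0.7500, ω = 0.0000

Δθ = 0.000000 − 0.000000 = 0.000000
ω = Δθ/dt = 0.000000/1.5 = 0.0000
ω = 0 → v = (Δx·cos θ + Δy·sin θ)/dt = 0.7500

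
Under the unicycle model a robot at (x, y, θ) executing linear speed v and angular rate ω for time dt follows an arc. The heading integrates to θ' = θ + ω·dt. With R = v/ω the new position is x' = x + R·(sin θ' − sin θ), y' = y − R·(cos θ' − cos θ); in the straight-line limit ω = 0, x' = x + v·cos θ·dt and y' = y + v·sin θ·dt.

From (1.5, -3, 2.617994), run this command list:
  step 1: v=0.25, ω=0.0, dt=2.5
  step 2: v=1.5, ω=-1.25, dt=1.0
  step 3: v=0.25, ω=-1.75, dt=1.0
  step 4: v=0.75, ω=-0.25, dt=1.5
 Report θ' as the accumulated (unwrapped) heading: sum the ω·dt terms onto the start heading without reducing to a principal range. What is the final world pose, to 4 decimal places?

step 1: θ'=2.6180 (straight) → pose (0.9587, -2.6875, 2.6180)
step 2: θ'=1.3680 (R=-1.2000) → pose (0.3833, -1.4066, 1.3680)
step 3: θ'=-0.3820 (R=-0.1429) → pose (0.5765, -1.3028, -0.3820)
step 4: θ'=-0.7570 (R=-3.0000) → pose (1.5184, -1.9059, -0.7570)

(1.5184, -1.9059, -0.7570)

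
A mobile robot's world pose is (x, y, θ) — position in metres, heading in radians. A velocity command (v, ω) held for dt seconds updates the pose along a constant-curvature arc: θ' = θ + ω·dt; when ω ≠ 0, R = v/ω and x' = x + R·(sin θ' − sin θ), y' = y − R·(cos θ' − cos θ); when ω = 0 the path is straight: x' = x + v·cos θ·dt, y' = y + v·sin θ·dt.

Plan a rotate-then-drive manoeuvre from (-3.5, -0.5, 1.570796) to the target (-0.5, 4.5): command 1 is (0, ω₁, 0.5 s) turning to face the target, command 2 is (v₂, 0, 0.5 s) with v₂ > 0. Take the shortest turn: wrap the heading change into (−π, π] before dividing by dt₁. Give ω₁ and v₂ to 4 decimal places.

ω₁ = -1.0808, v₂ = 11.6619

heading to target = atan2(4.5−-0.5, -0.5−-3.5) = 1.0304
Δθ = wrap(1.0304 − 1.5708) = -0.5404; ω₁ = Δθ/dt₁ = -1.0808
distance = √((-0.5−-3.5)² + (4.5−-0.5)²) = 5.8310; v₂ = distance/dt₂ = 11.6619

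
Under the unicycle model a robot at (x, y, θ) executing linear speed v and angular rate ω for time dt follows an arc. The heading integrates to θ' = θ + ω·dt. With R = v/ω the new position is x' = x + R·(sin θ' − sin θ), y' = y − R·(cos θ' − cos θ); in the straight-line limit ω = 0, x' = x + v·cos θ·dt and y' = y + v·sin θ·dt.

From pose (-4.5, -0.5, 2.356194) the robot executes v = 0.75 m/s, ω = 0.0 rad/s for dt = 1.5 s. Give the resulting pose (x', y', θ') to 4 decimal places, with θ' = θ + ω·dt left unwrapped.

(-5.2955, 0.2955, 2.3562)

θ' = 2.3562 + 0.0·1.5 = 2.3562
ω = 0 → straight: x' = -4.5 + 0.75·cos(2.3562)·1.5 = -5.2955
y' = -0.5 + 0.75·sin(2.3562)·1.5 = 0.2955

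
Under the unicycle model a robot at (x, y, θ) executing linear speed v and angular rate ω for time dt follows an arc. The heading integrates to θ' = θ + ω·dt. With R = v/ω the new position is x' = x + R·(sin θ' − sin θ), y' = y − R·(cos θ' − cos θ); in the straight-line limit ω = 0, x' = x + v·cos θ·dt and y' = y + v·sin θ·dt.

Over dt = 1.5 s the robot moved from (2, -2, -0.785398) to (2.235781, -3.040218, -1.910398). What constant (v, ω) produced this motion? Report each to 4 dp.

v = 0.7500, ω = -0.7500

Δθ = -1.910398 − -0.785398 = -1.125000
ω = Δθ/dt = -1.125000/1.5 = -0.7500
R = −Δy/(cos θ' − cos θ) = -1.0000
v = R·ω = -1.0000·-0.7500 = 0.7500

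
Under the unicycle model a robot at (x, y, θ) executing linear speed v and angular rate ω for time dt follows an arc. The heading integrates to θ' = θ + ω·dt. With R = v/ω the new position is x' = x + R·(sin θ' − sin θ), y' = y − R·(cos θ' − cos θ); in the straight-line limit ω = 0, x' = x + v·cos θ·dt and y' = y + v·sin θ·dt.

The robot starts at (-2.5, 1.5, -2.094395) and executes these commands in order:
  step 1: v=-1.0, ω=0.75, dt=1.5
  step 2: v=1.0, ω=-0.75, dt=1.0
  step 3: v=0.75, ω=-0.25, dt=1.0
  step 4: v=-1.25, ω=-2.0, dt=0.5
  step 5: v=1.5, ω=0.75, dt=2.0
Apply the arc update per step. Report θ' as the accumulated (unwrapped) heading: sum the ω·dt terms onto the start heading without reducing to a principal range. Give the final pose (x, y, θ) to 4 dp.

step 1: θ'=-0.9694 (R=-1.3333) → pose (-2.5553, 2.9211, -0.9694)
step 2: θ'=-1.7194 (R=-1.3333) → pose (-2.3361, 1.9693, -1.7194)
step 3: θ'=-1.9694 (R=-3.0000) → pose (-2.5382, 1.2490, -1.9694)
step 4: θ'=-2.9694 (R=0.6250) → pose (-2.0693, 1.6222, -2.9694)
step 5: θ'=-1.4694 (R=2.0000) → pose (-3.7163, -0.5507, -1.4694)

(-3.7163, -0.5507, -1.4694)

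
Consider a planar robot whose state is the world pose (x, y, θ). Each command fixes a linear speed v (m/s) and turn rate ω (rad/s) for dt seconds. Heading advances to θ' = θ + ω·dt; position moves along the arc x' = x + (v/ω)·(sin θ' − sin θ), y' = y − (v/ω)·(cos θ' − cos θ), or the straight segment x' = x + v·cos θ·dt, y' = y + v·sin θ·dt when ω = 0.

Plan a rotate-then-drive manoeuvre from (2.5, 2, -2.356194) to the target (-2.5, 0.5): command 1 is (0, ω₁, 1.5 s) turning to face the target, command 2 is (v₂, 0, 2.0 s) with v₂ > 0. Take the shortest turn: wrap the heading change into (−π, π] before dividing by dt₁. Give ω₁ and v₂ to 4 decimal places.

heading to target = atan2(0.5−2, -2.5−2.5) = -2.8501
Δθ = wrap(-2.8501 − -2.3562) = -0.4939; ω₁ = Δθ/dt₁ = -0.3293
distance = √((-2.5−2.5)² + (0.5−2)²) = 5.2202; v₂ = distance/dt₂ = 2.6101

ω₁ = -0.3293, v₂ = 2.6101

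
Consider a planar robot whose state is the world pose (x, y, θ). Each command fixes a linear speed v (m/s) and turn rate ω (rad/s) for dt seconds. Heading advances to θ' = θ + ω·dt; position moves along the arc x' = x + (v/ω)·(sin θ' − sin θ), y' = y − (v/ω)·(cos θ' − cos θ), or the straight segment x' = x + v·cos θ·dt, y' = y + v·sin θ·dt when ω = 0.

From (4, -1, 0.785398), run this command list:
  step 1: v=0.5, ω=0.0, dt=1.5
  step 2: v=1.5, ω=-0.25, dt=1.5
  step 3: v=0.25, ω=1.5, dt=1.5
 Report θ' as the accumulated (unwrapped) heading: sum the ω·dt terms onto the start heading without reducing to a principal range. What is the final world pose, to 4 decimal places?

(6.3898, 1.0900, 2.6604)

step 1: θ'=0.7854 (straight) → pose (4.5303, -0.4697, 0.7854)
step 2: θ'=0.4104 (R=-6.0000) → pose (6.3791, 0.7895, 0.4104)
step 3: θ'=2.6604 (R=0.1667) → pose (6.3898, 1.0900, 2.6604)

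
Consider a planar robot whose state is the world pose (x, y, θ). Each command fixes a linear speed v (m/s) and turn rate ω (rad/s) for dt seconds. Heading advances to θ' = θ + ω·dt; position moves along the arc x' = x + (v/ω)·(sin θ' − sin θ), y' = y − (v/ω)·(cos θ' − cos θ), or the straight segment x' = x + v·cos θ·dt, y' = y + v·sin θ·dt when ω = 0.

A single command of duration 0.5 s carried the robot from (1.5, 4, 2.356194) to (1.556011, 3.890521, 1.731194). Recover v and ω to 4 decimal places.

v = -0.2500, ω = -1.2500

Δθ = 1.731194 − 2.356194 = -0.625000
ω = Δθ/dt = -0.625000/0.5 = -1.2500
R = −Δy/(cos θ' − cos θ) = 0.2000
v = R·ω = 0.2000·-1.2500 = -0.2500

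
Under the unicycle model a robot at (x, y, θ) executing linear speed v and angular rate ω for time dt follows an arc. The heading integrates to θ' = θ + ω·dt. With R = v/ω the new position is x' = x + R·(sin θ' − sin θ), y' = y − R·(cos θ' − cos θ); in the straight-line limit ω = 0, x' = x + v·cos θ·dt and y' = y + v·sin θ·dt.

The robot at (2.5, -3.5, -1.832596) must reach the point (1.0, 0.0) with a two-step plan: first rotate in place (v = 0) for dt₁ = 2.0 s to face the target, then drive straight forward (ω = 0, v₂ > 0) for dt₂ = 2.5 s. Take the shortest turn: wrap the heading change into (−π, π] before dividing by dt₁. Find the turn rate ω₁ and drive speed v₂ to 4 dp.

heading to target = atan2(0−-3.5, 1−2.5) = 1.9757
Δθ = wrap(1.9757 − -1.8326) = -2.4749; ω₁ = Δθ/dt₁ = -1.2375
distance = √((1−2.5)² + (0−-3.5)²) = 3.8079; v₂ = distance/dt₂ = 1.5232

ω₁ = -1.2375, v₂ = 1.5232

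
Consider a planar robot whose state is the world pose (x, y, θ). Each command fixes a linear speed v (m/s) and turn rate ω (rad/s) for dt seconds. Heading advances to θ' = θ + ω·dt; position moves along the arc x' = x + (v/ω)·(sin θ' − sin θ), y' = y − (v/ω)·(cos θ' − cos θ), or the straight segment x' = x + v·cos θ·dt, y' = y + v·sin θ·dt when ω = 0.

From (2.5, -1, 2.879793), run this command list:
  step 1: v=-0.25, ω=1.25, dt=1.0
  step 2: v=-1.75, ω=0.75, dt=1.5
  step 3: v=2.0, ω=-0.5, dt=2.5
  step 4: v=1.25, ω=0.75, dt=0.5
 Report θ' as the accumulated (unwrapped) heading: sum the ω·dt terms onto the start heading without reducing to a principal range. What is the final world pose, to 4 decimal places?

(2.0738, -3.6326, 4.3798)

step 1: θ'=4.1298 (R=-0.2000) → pose (2.7188, -0.9169, 4.1298)
step 2: θ'=5.2548 (R=-2.3333) → pose (2.7688, 1.5714, 5.2548)
step 3: θ'=4.0048 (R=-4.0000) → pose (2.3826, -3.0934, 4.0048)
step 4: θ'=4.3798 (R=1.6667) → pose (2.0738, -3.6326, 4.3798)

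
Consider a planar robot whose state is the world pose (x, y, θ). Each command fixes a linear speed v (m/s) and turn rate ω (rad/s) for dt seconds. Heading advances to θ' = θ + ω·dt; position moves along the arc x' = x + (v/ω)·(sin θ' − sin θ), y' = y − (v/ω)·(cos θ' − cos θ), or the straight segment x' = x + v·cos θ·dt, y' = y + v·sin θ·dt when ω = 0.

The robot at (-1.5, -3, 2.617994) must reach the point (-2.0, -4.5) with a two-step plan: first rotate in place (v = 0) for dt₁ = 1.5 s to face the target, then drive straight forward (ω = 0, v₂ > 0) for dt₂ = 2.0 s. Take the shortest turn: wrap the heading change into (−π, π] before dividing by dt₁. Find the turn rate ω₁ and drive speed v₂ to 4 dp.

heading to target = atan2(-4.5−-3, -2−-1.5) = -1.8925
Δθ = wrap(-1.8925 − 2.6180) = 1.7726; ω₁ = Δθ/dt₁ = 1.1818
distance = √((-2−-1.5)² + (-4.5−-3)²) = 1.5811; v₂ = distance/dt₂ = 0.7906

ω₁ = 1.1818, v₂ = 0.7906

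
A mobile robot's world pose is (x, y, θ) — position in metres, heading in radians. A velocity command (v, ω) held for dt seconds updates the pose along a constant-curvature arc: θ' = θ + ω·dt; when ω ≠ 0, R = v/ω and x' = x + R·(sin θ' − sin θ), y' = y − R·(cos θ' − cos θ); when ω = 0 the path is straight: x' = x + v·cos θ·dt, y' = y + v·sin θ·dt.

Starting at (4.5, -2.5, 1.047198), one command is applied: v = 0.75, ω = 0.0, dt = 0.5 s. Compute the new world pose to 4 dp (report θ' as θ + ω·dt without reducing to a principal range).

θ' = 1.0472 + 0.0·0.5 = 1.0472
ω = 0 → straight: x' = 4.5 + 0.75·cos(1.0472)·0.5 = 4.6875
y' = -2.5 + 0.75·sin(1.0472)·0.5 = -2.1752

(4.6875, -2.1752, 1.0472)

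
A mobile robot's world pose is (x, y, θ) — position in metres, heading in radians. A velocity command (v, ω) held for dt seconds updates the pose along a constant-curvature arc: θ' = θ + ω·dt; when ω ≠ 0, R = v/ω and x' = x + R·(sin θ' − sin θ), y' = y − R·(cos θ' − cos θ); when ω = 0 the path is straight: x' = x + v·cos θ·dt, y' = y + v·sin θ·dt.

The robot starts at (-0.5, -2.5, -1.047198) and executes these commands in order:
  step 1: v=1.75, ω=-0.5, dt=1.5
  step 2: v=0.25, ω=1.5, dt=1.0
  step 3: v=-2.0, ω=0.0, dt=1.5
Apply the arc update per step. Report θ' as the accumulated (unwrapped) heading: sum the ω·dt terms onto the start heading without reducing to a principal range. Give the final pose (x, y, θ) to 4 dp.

(-2.8753, -4.3539, -0.2972)

step 1: θ'=-1.7972 (R=-3.5000) → pose (-0.1204, -5.0357, -1.7972)
step 2: θ'=-0.2972 (R=0.1667) → pose (-0.0068, -5.2324, -0.2972)
step 3: θ'=-0.2972 (straight) → pose (-2.8753, -4.3539, -0.2972)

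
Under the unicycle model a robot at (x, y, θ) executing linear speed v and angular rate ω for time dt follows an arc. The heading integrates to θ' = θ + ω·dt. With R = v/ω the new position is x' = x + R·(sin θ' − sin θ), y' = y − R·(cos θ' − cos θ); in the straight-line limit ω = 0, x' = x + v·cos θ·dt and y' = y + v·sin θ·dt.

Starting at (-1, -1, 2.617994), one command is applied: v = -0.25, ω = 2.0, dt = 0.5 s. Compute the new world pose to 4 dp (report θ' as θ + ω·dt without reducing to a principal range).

(-0.8802, -1.0028, 3.6180)

θ' = 2.6180 + 2.0·0.5 = 3.6180
R = v/ω = -0.25/2.0 = -0.1250
x' = -1 + -0.1250·(sin 3.6180 − sin 2.6180) = -0.8802
y' = -1 − -0.1250·(cos 3.6180 − cos 2.6180) = -1.0028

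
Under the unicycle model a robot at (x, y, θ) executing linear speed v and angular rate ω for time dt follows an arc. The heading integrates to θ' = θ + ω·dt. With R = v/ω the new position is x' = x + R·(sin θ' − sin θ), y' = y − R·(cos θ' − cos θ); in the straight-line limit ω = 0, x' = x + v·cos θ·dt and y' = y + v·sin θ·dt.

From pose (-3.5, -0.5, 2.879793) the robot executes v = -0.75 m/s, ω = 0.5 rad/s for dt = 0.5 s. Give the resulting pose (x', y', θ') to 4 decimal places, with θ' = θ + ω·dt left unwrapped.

θ' = 2.8798 + 0.5·0.5 = 3.1298
R = v/ω = -0.75/0.5 = -1.5000
x' = -3.5 + -1.5000·(sin 3.1298 − sin 2.8798) = -3.1295
y' = -0.5 − -1.5000·(cos 3.1298 − cos 2.8798) = -0.5510

(-3.1295, -0.5510, 3.1298)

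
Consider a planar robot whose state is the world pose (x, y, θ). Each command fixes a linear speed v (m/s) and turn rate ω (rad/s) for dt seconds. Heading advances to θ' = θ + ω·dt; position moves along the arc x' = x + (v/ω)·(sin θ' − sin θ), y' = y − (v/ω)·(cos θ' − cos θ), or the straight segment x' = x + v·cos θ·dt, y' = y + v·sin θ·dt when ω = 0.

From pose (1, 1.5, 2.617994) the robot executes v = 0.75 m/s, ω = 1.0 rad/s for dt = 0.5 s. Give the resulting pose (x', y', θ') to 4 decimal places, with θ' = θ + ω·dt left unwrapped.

(0.6427, 1.6003, 3.1180)

θ' = 2.6180 + 1.0·0.5 = 3.1180
R = v/ω = 0.75/1.0 = 0.7500
x' = 1 + 0.7500·(sin 3.1180 − sin 2.6180) = 0.6427
y' = 1.5 − 0.7500·(cos 3.1180 − cos 2.6180) = 1.6003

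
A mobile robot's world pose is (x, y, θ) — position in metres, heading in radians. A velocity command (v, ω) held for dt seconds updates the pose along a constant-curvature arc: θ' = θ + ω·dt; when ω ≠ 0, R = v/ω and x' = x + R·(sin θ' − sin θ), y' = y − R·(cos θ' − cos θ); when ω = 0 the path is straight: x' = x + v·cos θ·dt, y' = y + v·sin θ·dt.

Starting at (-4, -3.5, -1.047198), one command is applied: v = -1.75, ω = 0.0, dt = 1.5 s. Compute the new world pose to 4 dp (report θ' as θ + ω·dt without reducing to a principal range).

(-5.3125, -1.2267, -1.0472)

θ' = -1.0472 + 0.0·1.5 = -1.0472
ω = 0 → straight: x' = -4 + -1.75·cos(-1.0472)·1.5 = -5.3125
y' = -3.5 + -1.75·sin(-1.0472)·1.5 = -1.2267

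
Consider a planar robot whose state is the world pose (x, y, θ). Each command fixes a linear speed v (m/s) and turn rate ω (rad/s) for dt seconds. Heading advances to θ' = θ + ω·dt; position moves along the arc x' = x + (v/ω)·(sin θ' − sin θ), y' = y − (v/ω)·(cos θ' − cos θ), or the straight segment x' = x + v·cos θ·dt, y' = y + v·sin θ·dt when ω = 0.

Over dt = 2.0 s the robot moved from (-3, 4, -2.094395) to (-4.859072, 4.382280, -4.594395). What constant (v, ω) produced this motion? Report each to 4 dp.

Δθ = -4.594395 − -2.094395 = -2.500000
ω = Δθ/dt = -2.500000/2.0 = -1.2500
R = Δx/(sin θ' − sin θ) = -1.0000
v = R·ω = -1.0000·-1.2500 = 1.2500

v = 1.2500, ω = -1.2500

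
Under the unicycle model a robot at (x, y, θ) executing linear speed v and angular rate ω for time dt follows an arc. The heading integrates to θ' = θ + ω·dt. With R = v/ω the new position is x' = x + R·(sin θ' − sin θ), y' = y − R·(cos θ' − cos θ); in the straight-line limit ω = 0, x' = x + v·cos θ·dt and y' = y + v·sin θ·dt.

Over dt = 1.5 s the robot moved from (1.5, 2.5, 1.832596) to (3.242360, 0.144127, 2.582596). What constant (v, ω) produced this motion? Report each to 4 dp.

Δθ = 2.582596 − 1.832596 = 0.750000
ω = Δθ/dt = 0.750000/1.5 = 0.5000
R = −Δy/(cos θ' − cos θ) = -4.0000
v = R·ω = -4.0000·0.5000 = -2.0000

v = -2.0000, ω = 0.5000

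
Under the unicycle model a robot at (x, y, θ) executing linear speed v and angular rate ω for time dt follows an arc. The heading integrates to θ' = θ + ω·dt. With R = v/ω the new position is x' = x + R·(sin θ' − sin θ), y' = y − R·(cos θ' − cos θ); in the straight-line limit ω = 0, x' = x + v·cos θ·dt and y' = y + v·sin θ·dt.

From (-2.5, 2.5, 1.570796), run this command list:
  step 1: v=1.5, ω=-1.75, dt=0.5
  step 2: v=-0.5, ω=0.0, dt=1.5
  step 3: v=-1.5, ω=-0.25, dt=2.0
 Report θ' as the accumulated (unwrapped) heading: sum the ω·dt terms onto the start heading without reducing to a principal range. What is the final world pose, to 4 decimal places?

step 1: θ'=0.6958 (R=-0.8571) → pose (-2.1923, 3.1579, 0.6958)
step 2: θ'=0.6958 (straight) → pose (-2.7679, 2.6771, 0.6958)
step 3: θ'=0.1958 (R=6.0000) → pose (-5.4466, 1.3971, 0.1958)

(-5.4466, 1.3971, 0.1958)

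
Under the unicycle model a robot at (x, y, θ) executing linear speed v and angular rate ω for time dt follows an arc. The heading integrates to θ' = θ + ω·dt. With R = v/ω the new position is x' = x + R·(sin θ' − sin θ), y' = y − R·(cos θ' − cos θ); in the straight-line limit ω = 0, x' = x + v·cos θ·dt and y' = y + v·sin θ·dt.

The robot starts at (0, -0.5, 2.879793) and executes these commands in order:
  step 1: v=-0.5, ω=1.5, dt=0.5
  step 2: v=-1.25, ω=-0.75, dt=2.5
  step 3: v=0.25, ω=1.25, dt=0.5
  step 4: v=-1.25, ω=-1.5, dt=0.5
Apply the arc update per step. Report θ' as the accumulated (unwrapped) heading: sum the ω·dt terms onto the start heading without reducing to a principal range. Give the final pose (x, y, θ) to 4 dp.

step 1: θ'=3.6298 (R=-0.3333) → pose (0.2426, -0.4724, 3.6298)
step 2: θ'=1.7548 (R=1.6667) → pose (2.6629, -1.6394, 1.7548)
step 3: θ'=2.3798 (R=0.2000) → pose (2.6043, -1.5313, 2.3798)
step 4: θ'=1.6298 (R=0.8333) → pose (2.8610, -2.0852, 1.6298)

(2.8610, -2.0852, 1.6298)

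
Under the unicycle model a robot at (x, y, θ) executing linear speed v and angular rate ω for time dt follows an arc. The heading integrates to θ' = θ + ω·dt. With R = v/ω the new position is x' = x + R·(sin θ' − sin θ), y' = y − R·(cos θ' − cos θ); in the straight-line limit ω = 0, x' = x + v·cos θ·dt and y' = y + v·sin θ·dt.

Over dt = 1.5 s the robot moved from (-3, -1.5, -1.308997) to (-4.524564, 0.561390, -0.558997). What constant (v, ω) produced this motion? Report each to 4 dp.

Δθ = -0.558997 − -1.308997 = 0.750000
ω = Δθ/dt = 0.750000/1.5 = 0.5000
R = −Δy/(cos θ' − cos θ) = -3.5000
v = R·ω = -3.5000·0.5000 = -1.7500

v = -1.7500, ω = 0.5000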